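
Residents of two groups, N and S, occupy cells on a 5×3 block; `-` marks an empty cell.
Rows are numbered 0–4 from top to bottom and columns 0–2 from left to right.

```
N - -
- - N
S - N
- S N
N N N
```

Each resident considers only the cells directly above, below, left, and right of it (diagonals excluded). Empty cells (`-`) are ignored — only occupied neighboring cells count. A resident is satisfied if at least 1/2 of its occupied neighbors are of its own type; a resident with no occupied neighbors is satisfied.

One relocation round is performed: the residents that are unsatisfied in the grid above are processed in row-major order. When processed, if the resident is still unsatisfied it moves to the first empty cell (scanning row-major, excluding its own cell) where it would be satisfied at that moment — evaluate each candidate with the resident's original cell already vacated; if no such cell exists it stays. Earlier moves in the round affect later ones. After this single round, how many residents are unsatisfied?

1

Initially unsatisfied (in order): (3,1).
  (3,1) → (1,0).
Resulting grid:
N - -
S - N
S - N
- - N
N N N
Unsatisfied now: (0,0).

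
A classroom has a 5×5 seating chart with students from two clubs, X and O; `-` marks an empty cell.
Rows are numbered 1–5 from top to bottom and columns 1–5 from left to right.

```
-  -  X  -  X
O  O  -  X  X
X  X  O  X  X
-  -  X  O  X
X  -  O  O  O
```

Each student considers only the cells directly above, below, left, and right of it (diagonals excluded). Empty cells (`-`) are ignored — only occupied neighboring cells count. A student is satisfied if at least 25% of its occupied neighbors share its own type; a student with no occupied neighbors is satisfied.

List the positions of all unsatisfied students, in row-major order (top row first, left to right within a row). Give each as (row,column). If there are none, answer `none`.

(3,3), (4,3)

Row 1: (1,3)X 0/0 ok · (1,5)X 1/1 ok
Row 2: (2,1)O 1/2 ok · (2,2)O 1/2 ok · (2,4)X 2/2 ok · (2,5)X 3/3 ok
Row 3: (3,1)X 1/2 ok · (3,2)X 1/3 ok · (3,3)O 0/3 unhappy · (3,4)X 2/4 ok · (3,5)X 3/3 ok
Row 4: (4,3)X 0/3 unhappy · (4,4)O 1/4 ok · (4,5)X 1/3 ok
Row 5: (5,1)X 0/0 ok · (5,3)O 1/2 ok · (5,4)O 3/3 ok · (5,5)O 1/2 ok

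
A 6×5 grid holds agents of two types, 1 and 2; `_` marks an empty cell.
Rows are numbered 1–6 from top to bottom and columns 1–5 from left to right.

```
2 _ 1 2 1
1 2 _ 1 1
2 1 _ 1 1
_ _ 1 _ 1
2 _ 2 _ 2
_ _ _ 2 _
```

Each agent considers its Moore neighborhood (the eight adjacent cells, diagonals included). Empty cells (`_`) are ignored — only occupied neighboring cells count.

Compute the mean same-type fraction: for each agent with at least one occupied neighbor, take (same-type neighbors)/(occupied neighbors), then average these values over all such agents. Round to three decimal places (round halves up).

(1,1)2 1/2
(1,3)1 1/3
(1,4)2 0/4
(1,5)1 2/3
(2,1)1 1/4
(2,2)2 2/5
(2,4)1 5/6
(2,5)1 4/5
(3,1)2 1/3
(3,2)1 2/4
(3,4)1 5/5
(3,5)1 4/4
(4,3)1 2/3
(4,5)1 2/3
(5,1)2 — no occupied neighbors
(5,3)2 1/2
(5,5)2 1/2
(6,4)2 2/2
Sum over 17 agents: 1/2 + 1/3 + 0/4 + 2/3 + 1/4 + 2/5 + 5/6 + 4/5 + 1/3 + 2/4 + 5/5 + 4/4 + 2/3 + 2/3 + 1/2 + 1/2 + 2/2 = 199/20; mean = 199/20 ÷ 17 = 199/340 = 0.585294… → 0.585.

0.585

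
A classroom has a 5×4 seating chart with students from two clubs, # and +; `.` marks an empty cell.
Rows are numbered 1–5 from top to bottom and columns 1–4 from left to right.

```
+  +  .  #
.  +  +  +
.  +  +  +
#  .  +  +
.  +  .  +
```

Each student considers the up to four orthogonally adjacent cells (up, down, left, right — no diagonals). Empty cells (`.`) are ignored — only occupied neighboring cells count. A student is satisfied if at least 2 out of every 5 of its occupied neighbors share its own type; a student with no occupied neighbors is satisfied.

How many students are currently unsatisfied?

1

Row 1: (1,1)+ 1/1 ok · (1,2)+ 2/2 ok · (1,4)# 0/1 unhappy
Row 2: (2,2)+ 3/3 ok · (2,3)+ 3/3 ok · (2,4)+ 2/3 ok
Row 3: (3,2)+ 2/2 ok · (3,3)+ 4/4 ok · (3,4)+ 3/3 ok
Row 4: (4,1)# 0/0 ok · (4,3)+ 2/2 ok · (4,4)+ 3/3 ok
Row 5: (5,2)+ 0/0 ok · (5,4)+ 1/1 ok
Unsatisfied: (1,4) — 1 in total.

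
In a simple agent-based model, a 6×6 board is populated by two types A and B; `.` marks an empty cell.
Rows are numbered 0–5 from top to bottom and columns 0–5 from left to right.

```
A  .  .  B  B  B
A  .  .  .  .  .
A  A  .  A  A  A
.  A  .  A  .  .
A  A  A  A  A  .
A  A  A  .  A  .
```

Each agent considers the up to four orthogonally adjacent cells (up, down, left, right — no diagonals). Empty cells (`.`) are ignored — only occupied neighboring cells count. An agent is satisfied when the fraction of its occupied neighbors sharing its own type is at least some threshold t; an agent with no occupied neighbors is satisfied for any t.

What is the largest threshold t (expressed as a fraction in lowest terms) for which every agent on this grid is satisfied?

1/1

Row 0: (0,0)A 1/1 · (0,3)B 1/1 · (0,4)B 2/2 · (0,5)B 1/1
Row 1: (1,0)A 2/2
Row 2: (2,0)A 2/2 · (2,1)A 2/2 · (2,3)A 2/2 · (2,4)A 2/2 · (2,5)A 1/1
Row 3: (3,1)A 2/2 · (3,3)A 2/2
Row 4: (4,0)A 2/2 · (4,1)A 4/4 · (4,2)A 3/3 · (4,3)A 3/3 · (4,4)A 2/2
Row 5: (5,0)A 2/2 · (5,1)A 3/3 · (5,2)A 2/2 · (5,4)A 1/1
The smallest same-type fraction is 1/1 at (0,0), which reduces to 1/1. Any threshold above that leaves this agent unsatisfied.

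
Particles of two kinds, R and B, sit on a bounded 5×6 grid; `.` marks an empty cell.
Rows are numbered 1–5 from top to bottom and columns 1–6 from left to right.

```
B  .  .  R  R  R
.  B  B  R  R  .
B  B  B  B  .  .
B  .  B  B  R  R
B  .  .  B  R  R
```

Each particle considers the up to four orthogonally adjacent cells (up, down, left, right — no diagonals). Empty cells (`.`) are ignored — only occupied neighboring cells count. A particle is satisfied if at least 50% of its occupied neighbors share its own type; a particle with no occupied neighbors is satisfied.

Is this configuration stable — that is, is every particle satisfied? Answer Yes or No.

(1,1)B 0/0 ok
(1,4)R 2/2 ok
(1,5)R 3/3 ok
(1,6)R 1/1 ok
(2,2)B 2/2 ok
(2,3)B 2/3 ok
(2,4)R 2/4 ok
(2,5)R 2/2 ok
(3,1)B 2/2 ok
(3,2)B 3/3 ok
(3,3)B 4/4 ok
(3,4)B 2/3 ok
(4,1)B 2/2 ok
(4,3)B 2/2 ok
(4,4)B 3/4 ok
(4,5)R 2/3 ok
(4,6)R 2/2 ok
(5,1)B 1/1 ok
(5,4)B 1/2 ok
(5,5)R 2/3 ok
(5,6)R 2/2 ok
All meet the threshold, so the configuration is stable.

Yes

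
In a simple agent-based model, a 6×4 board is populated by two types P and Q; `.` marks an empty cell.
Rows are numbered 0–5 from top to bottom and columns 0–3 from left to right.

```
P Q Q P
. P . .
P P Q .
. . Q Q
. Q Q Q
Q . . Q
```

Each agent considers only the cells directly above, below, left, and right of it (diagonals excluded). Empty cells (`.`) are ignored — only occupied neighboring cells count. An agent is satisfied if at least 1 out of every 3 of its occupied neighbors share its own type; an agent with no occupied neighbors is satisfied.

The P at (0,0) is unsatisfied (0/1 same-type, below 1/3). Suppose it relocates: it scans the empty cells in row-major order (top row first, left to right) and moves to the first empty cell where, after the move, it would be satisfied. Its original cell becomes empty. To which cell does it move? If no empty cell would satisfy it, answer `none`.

Vacating (0,0). Empty cells in order:
  (1,0): 2/2 same-type → satisfied — stop here.

(1,0)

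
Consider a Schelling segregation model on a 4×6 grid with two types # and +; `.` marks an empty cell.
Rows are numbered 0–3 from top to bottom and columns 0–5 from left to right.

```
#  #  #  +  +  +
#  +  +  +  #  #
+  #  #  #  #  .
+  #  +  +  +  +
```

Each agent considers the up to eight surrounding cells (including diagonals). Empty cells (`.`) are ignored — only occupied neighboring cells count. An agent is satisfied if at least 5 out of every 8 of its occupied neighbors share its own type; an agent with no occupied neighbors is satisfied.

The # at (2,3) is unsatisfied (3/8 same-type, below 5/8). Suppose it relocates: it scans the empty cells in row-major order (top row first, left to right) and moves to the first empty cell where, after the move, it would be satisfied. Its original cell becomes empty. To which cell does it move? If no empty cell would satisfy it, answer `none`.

Vacating (2,3). Empty cells in order:
  (2,5): 3/5 same-type → still unsatisfied.

none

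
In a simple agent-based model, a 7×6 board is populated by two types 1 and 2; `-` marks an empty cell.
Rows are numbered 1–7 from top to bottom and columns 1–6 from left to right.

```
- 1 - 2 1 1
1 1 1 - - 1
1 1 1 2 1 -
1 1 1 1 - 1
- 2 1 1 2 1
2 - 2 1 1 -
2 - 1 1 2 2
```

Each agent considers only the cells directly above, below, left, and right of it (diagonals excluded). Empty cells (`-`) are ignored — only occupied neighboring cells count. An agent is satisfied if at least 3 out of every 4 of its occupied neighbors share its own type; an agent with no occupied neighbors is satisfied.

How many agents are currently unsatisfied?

14

(1,2)1 1/1 ok
(1,4)2 0/1 unhappy
(1,5)1 1/2 unhappy
(1,6)1 2/2 ok
(2,1)1 2/2 ok
(2,2)1 4/4 ok
(2,3)1 2/2 ok
(2,6)1 1/1 ok
(3,1)1 3/3 ok
(3,2)1 4/4 ok
(3,3)1 3/4 ok
(3,4)2 0/3 unhappy
(3,5)1 0/1 unhappy
(4,1)1 2/2 ok
(4,2)1 3/4 ok
(4,3)1 4/4 ok
(4,4)1 2/3 unhappy
(4,6)1 1/1 ok
(5,2)2 0/2 unhappy
(5,3)1 2/4 unhappy
(5,4)1 3/4 ok
(5,5)2 0/3 unhappy
(5,6)1 1/2 unhappy
(6,1)2 1/1 ok
(6,3)2 0/3 unhappy
(6,4)1 3/4 ok
(6,5)1 1/3 unhappy
(7,1)2 1/1 ok
(7,3)1 1/2 unhappy
(7,4)1 2/3 unhappy
(7,5)2 1/3 unhappy
(7,6)2 1/1 ok
Unsatisfied: (1,4), (1,5), (3,4), (3,5), (4,4), (5,2), (5,3), (5,5), (5,6), (6,3), (6,5), (7,3), (7,4), (7,5) — 14 in total.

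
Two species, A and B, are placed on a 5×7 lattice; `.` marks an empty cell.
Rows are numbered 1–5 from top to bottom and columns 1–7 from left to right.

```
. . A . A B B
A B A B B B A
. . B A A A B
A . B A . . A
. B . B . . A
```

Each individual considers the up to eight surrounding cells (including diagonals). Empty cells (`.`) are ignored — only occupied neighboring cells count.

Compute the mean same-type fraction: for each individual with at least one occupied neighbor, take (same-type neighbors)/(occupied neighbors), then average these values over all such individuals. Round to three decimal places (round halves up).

0.413

(1,3)A 1/3
(1,5)A 0/4
(1,6)B 3/5
(1,7)B 2/3
(2,1)A 0/1
(2,2)B 1/4
(2,3)A 2/5
(2,4)B 2/7
(2,5)B 3/7
(2,6)B 4/8
(2,7)A 1/5
(3,3)B 3/6
(3,4)A 3/7
(3,5)A 3/6
(3,6)A 3/6
(3,7)B 1/4
(4,1)A 0/1
(4,3)B 3/5
(4,4)A 2/5
(4,7)A 2/3
(5,2)B 1/2
(5,4)B 1/2
(5,7)A 1/1
Sum over 23 individuals: 1/3 + 0/4 + 3/5 + 2/3 + 0/1 + 1/4 + 2/5 + 2/7 + 3/7 + 4/8 + 1/5 + 3/6 + 3/7 + 3/6 + 3/6 + 1/4 + 0/1 + 3/5 + 2/5 + 2/3 + 1/2 + 1/2 + 1/1 = 1997/210; mean = 1997/210 ÷ 23 = 1997/4830 = 0.413457… → 0.413.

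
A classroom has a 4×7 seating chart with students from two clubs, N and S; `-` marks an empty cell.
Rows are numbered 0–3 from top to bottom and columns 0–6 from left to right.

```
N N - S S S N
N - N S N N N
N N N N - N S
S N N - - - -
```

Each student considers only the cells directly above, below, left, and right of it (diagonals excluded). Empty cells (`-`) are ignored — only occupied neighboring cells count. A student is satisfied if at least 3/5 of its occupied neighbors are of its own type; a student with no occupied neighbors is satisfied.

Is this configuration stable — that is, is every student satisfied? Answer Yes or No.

Row 0: (0,0)N 2/2 satisfied · (0,1)N 1/1 satisfied · (0,3)S 2/2 satisfied · (0,4)S 2/3 satisfied · (0,5)S 1/3 not · (0,6)N 1/2 not
Row 1: (1,0)N 2/2 satisfied · (1,2)N 1/2 not · (1,3)S 1/4 not · (1,4)N 1/3 not · (1,5)N 3/4 satisfied · (1,6)N 2/3 satisfied
Row 2: (2,0)N 2/3 satisfied · (2,1)N 3/3 satisfied · (2,2)N 4/4 satisfied · (2,3)N 1/2 not · (2,5)N 1/2 not · (2,6)S 0/2 not
Row 3: (3,0)S 0/2 not · (3,1)N 2/3 satisfied · (3,2)N 2/2 satisfied
For instance (0,5) has only 1/3 same-type neighbors, below 3/5.

No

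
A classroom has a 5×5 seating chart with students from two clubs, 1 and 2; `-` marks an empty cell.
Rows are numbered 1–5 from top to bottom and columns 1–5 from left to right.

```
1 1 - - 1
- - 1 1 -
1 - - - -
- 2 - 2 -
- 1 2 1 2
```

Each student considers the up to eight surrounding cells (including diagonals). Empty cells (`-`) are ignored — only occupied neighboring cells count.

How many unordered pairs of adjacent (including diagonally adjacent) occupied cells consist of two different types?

Scan each occupied cell's neighbors to the right and below (and the two forward diagonals) so each pair is counted once.
From row 1: 0 unlike of 3 pairs (running 0/3).
From row 2: 0 unlike of 1 pairs (running 0/4).
From row 3: 1 unlike of 1 pairs (running 1/5).
From row 4: 2 unlike of 5 pairs (running 3/10).
From row 5: 3 unlike of 3 pairs (running 6/13).
Total adjacent occupied pairs: 13; unlike-type pairs: 6.

6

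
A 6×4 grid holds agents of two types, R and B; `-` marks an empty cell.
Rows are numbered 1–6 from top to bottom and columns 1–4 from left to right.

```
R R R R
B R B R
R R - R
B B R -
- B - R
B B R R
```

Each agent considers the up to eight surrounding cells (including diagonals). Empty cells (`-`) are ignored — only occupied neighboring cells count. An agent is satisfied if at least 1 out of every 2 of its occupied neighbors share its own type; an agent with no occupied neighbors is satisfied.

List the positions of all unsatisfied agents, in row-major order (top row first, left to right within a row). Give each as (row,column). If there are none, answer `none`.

(1,1)R 2/3 ✓
(1,2)R 3/5 ✓
(1,3)R 4/5 ✓
(1,4)R 2/3 ✓
(2,1)B 0/5 ✗
(2,2)R 5/7 ✓
(2,3)B 0/7 ✗
(2,4)R 3/4 ✓
(3,1)R 2/5 ✗
(3,2)R 3/7 ✗
(3,4)R 2/3 ✓
(4,1)B 2/4 ✓
(4,2)B 2/5 ✗
(4,3)R 3/5 ✓
(5,2)B 4/6 ✓
(5,4)R 3/3 ✓
(6,1)B 2/2 ✓
(6,2)B 2/3 ✓
(6,3)R 2/4 ✓
(6,4)R 2/2 ✓

(2,1), (2,3), (3,1), (3,2), (4,2)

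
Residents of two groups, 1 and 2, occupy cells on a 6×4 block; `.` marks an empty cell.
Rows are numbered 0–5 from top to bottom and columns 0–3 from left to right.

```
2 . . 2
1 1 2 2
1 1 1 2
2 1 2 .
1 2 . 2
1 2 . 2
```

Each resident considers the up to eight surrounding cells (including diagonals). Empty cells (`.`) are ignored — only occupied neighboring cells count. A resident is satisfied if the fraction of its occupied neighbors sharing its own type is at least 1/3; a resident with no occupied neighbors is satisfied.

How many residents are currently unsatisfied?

(0,0)2 0/2 unhappy
(0,3)2 2/2 ok
(1,0)1 3/4 ok
(1,1)1 4/6 ok
(1,2)2 3/6 ok
(1,3)2 3/4 ok
(2,0)1 4/5 ok
(2,1)1 5/8 ok
(2,2)1 3/7 ok
(2,3)2 3/4 ok
(3,0)2 1/5 unhappy
(3,1)1 4/7 ok
(3,2)2 3/6 ok
(4,0)1 2/5 ok
(4,1)2 3/6 ok
(4,3)2 2/2 ok
(5,0)1 1/3 ok
(5,1)2 1/3 ok
(5,3)2 1/1 ok
Unsatisfied: (0,0), (3,0) — 2 in total.

2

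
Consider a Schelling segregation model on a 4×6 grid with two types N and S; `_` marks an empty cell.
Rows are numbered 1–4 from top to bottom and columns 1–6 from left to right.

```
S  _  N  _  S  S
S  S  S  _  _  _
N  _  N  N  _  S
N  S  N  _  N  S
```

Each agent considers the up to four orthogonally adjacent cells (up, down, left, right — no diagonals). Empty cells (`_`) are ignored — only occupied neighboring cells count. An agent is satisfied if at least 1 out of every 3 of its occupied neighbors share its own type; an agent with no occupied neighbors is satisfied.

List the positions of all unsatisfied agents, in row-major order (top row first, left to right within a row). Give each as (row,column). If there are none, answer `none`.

Row 1: (1,1)S 1/1 satisfied · (1,3)N 0/1 not · (1,5)S 1/1 satisfied · (1,6)S 1/1 satisfied
Row 2: (2,1)S 2/3 satisfied · (2,2)S 2/2 satisfied · (2,3)S 1/3 satisfied
Row 3: (3,1)N 1/2 satisfied · (3,3)N 2/3 satisfied · (3,4)N 1/1 satisfied · (3,6)S 1/1 satisfied
Row 4: (4,1)N 1/2 satisfied · (4,2)S 0/2 not · (4,3)N 1/2 satisfied · (4,5)N 0/1 not · (4,6)S 1/2 satisfied

(1,3), (4,2), (4,5)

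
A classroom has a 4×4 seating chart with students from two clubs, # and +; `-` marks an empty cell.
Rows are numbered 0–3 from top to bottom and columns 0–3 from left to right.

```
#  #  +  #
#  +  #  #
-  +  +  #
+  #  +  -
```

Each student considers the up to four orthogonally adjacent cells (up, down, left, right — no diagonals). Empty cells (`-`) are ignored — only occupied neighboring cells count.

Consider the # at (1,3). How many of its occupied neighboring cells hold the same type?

Occupied neighbors of (1,3): (0,3)=#, (2,3)=#, (1,2)=#.
Same type (#): 3 of 3.

3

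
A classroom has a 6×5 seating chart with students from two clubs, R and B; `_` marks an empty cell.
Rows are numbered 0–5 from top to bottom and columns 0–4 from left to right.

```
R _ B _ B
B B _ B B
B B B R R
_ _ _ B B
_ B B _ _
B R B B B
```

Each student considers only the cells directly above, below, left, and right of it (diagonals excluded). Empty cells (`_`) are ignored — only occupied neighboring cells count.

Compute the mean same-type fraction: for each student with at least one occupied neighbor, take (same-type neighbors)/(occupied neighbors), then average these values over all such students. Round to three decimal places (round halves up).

0.604

Row 0: (0,0)R 0/1 · (0,2)B — no occupied neighbors · (0,4)B 1/1
Row 1: (1,0)B 2/3 · (1,1)B 2/2 · (1,3)B 1/2 · (1,4)B 2/3
Row 2: (2,0)B 2/2 · (2,1)B 3/3 · (2,2)B 1/2 · (2,3)R 1/4 · (2,4)R 1/3
Row 3: (3,3)B 1/2 · (3,4)B 1/2
Row 4: (4,1)B 1/2 · (4,2)B 2/2
Row 5: (5,0)B 0/1 · (5,1)R 0/3 · (5,2)B 2/3 · (5,3)B 2/2 · (5,4)B 1/1
Sum over 20 students: 0/1 + 1/1 + 2/3 + 2/2 + 1/2 + 2/3 + 2/2 + 3/3 + 1/2 + 1/4 + 1/3 + 1/2 + 1/2 + 1/2 + 2/2 + 0/1 + 0/3 + 2/3 + 2/2 + 1/1 = 145/12; mean = 145/12 ÷ 20 = 29/48 = 0.604166… → 0.604.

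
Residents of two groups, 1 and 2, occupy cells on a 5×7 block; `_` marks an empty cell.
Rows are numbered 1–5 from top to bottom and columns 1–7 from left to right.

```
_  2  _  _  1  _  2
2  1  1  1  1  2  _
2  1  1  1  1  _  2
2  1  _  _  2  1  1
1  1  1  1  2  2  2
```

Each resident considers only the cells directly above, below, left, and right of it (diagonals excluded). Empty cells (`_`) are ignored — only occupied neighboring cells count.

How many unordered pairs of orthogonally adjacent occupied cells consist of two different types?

Scan each occupied cell's neighbors to the right and below so each pair is counted once.
Row 1: 2(1,2)–1(2,2)≠ 1(1,5)–1(2,5)=  → 1/2 unlike.
Row 2: 2(2,1)–1(2,2)≠ 2(2,1)–2(3,1)= 1(2,2)–1(2,3)= 1(2,2)–1(3,2)= 1(2,3)–1(2,4)= 1(2,3)–1(3,3)= 1(2,4)–1(2,5)= 1(2,4)–1(3,4)= 1(2,5)–2(2,6)≠ 1(2,5)–1(3,5)=  → 2/10 unlike.
Row 3: 2(3,1)–1(3,2)≠ 2(3,1)–2(4,1)= 1(3,2)–1(3,3)= 1(3,2)–1(4,2)= 1(3,3)–1(3,4)= 1(3,4)–1(3,5)= 1(3,5)–2(4,5)≠ 2(3,7)–1(4,7)≠  → 3/8 unlike.
Row 4: 2(4,1)–1(4,2)≠ 2(4,1)–1(5,1)≠ 1(4,2)–1(5,2)= 2(4,5)–1(4,6)≠ 2(4,5)–2(5,5)= 1(4,6)–1(4,7)= 1(4,6)–2(5,6)≠ 1(4,7)–2(5,7)≠  → 5/8 unlike.
Row 5: 1(5,1)–1(5,2)= 1(5,2)–1(5,3)= 1(5,3)–1(5,4)= 1(5,4)–2(5,5)≠ 2(5,5)–2(5,6)= 2(5,6)–2(5,7)=  → 1/6 unlike.
Total adjacent occupied pairs: 34; unlike-type pairs: 12.

12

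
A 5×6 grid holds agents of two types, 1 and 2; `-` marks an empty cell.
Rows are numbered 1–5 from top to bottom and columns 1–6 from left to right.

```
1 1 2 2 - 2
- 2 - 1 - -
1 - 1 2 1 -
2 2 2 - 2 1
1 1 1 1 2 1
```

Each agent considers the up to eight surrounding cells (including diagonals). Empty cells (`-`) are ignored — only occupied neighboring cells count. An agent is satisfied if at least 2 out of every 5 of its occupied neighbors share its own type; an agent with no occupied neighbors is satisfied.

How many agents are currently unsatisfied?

Row 1: (1,1)1 1/2 satisfied · (1,2)1 1/3 not · (1,3)2 2/4 satisfied · (1,4)2 1/2 satisfied · (1,6)2 0/0 satisfied
Row 2: (2,2)2 1/5 not · (2,4)1 2/5 satisfied
Row 3: (3,1)1 0/3 not · (3,3)1 1/5 not · (3,4)2 2/5 satisfied · (3,5)1 2/4 satisfied
Row 4: (4,1)2 1/4 not · (4,2)2 2/7 not · (4,3)2 2/6 not · (4,5)2 2/6 not · (4,6)1 2/4 satisfied
Row 5: (5,1)1 1/3 not · (5,2)1 2/5 satisfied · (5,3)1 2/4 satisfied · (5,4)1 1/4 not · (5,5)2 1/4 not · (5,6)1 1/3 not
Unsatisfied: (1,2), (2,2), (3,1), (3,3), (4,1), (4,2), (4,3), (4,5), (5,1), (5,4), (5,5), (5,6) — 12 in total.

12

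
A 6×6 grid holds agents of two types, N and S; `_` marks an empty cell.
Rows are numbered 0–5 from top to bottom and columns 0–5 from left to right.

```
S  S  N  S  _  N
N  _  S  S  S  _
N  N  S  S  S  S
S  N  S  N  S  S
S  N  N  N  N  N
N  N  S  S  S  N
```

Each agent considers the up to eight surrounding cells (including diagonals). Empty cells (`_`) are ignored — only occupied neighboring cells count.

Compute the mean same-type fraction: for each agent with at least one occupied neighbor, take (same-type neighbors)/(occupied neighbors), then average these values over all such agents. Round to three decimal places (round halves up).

(0,0)S 1/2
(0,1)S 2/4
(0,2)N 0/4
(0,3)S 3/4
(0,5)N 0/1
(1,0)N 2/4
(1,2)S 5/7
(1,3)S 6/7
(1,4)S 5/6
(2,0)N 3/4
(2,1)N 3/7
(2,2)S 4/7
(2,3)S 7/8
(2,4)S 6/7
(2,5)S 4/4
(3,0)S 1/5
(3,1)N 4/8
(3,2)S 2/8
(3,3)N 3/8
(3,4)S 4/8
(3,5)S 3/5
(4,0)S 1/5
(4,1)N 4/8
(4,2)N 5/8
(4,3)N 3/8
(4,4)N 4/8
(4,5)N 2/5
(5,0)N 2/3
(5,1)N 3/5
(5,2)S 1/5
(5,3)S 2/5
(5,4)S 1/5
(5,5)N 2/3
Sum over 33 agents: 1/2 + 2/4 + 0/4 + 3/4 + 0/1 + 2/4 + 5/7 + 6/7 + 5/6 + 3/4 + 3/7 + 4/7 + 7/8 + 6/7 + 4/4 + 1/5 + 4/8 + 2/8 + 3/8 + 4/8 + 3/5 + 1/5 + 4/8 + 5/8 + 3/8 + 4/8 + 2/5 + 2/3 + 3/5 + 1/5 + 2/5 + 1/5 + 2/3 = 1774/105; mean = 1774/105 ÷ 33 = 1774/3465 = 0.511976… → 0.512.

0.512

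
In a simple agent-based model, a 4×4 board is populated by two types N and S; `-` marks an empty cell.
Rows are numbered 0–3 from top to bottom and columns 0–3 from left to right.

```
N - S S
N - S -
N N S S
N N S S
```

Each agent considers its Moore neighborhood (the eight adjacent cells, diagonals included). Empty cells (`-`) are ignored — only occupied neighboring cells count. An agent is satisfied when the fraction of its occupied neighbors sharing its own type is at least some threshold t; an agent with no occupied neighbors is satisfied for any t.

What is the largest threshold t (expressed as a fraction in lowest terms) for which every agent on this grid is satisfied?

4/7

(0,0)N 1/1
(0,2)S 2/2
(0,3)S 2/2
(1,0)N 3/3
(1,2)S 4/5
(2,0)N 4/4
(2,1)N 4/7
(2,2)S 4/6
(2,3)S 4/4
(3,0)N 3/3
(3,1)N 3/5
(3,2)S 3/5
(3,3)S 3/3
The smallest same-type fraction is 4/7 at (2,1), which reduces to 4/7. Any threshold above that leaves this agent unsatisfied.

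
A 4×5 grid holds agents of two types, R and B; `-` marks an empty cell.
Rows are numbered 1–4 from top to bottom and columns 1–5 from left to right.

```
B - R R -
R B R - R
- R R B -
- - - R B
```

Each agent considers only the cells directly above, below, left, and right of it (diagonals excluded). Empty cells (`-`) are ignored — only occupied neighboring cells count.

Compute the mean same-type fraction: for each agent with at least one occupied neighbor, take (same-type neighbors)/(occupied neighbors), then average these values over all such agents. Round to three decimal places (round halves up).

(1,1)B 0/1
(1,3)R 2/2
(1,4)R 1/1
(2,1)R 0/2
(2,2)B 0/3
(2,3)R 2/3
(2,5)R — no occupied neighbors
(3,2)R 1/2
(3,3)R 2/3
(3,4)B 0/2
(4,4)R 0/2
(4,5)B 0/1
Sum over 11 agents: 0/1 + 2/2 + 1/1 + 0/2 + 0/3 + 2/3 + 1/2 + 2/3 + 0/2 + 0/2 + 0/1 = 23/6; mean = 23/6 ÷ 11 = 23/66 = 0.348484… → 0.348.

0.348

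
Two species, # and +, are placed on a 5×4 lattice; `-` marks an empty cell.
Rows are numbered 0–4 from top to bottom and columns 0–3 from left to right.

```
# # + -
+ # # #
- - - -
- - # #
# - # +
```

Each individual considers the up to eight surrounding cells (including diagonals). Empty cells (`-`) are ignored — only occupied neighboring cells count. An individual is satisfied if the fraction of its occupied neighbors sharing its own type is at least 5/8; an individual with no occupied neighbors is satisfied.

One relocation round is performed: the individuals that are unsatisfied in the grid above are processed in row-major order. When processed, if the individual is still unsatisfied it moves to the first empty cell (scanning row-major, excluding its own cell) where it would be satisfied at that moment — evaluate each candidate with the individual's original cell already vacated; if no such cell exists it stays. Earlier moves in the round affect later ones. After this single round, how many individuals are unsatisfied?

4

Initially unsatisfied (in order): (0,1), (0,2), (1,0), (1,1), (1,3), (4,3).
  (0,1) → (0,3).
  (0,2): no empty cell satisfies it; stays.
  (1,0): no empty cell satisfies it; stays.
  (1,1) → (2,1).
  (1,3): now satisfied by earlier moves; stays.
  (4,3): no empty cell satisfies it; stays.
Resulting grid:
# - + #
+ - # #
- # - -
- - # #
# - # +
Unsatisfied now: (0,0), (0,2), (1,0), (4,3).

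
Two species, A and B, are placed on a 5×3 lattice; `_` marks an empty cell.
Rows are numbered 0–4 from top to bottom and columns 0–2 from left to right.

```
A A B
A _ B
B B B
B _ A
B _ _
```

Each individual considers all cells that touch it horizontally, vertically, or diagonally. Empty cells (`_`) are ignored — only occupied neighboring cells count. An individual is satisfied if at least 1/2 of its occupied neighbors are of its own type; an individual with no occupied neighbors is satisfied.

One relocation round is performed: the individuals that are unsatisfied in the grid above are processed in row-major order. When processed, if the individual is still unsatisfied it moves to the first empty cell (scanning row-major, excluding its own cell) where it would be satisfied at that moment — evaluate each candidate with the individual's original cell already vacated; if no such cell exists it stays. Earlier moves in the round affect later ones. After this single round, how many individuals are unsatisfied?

Initially unsatisfied (in order): (3,2).
  (3,2) → (4,2).
Resulting grid:
A A B
A _ B
B B B
B _ _
B _ A
All satisfied now.

0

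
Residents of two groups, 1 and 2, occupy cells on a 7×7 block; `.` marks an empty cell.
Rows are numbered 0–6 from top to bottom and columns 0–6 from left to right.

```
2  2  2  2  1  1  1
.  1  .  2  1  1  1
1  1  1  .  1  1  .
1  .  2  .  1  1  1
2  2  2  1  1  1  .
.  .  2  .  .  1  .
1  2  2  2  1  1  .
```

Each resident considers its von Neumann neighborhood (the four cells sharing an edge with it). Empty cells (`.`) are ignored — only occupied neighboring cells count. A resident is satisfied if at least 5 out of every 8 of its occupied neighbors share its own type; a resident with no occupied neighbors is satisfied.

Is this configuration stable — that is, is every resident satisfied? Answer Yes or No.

Row 0: (0,0)2 1/1 satisfied · (0,1)2 2/3 satisfied · (0,2)2 2/2 satisfied · (0,3)2 2/3 satisfied · (0,4)1 2/3 satisfied · (0,5)1 3/3 satisfied · (0,6)1 2/2 satisfied
Row 1: (1,1)1 1/2 not · (1,3)2 1/2 not · (1,4)1 3/4 satisfied · (1,5)1 4/4 satisfied · (1,6)1 2/2 satisfied
Row 2: (2,0)1 2/2 satisfied · (2,1)1 3/3 satisfied · (2,2)1 1/2 not · (2,4)1 3/3 satisfied · (2,5)1 3/3 satisfied
Row 3: (3,0)1 1/2 not · (3,2)2 1/2 not · (3,4)1 3/3 satisfied · (3,5)1 4/4 satisfied · (3,6)1 1/1 satisfied
Row 4: (4,0)2 1/2 not · (4,1)2 2/2 satisfied · (4,2)2 3/4 satisfied · (4,3)1 1/2 not · (4,4)1 3/3 satisfied · (4,5)1 3/3 satisfied
Row 5: (5,2)2 2/2 satisfied · (5,5)1 2/2 satisfied
Row 6: (6,0)1 0/1 not · (6,1)2 1/2 not · (6,2)2 3/3 satisfied · (6,3)2 1/2 not · (6,4)1 1/2 not · (6,5)1 2/2 satisfied
For instance (1,1) has only 1/2 same-type neighbors, below 5/8.

No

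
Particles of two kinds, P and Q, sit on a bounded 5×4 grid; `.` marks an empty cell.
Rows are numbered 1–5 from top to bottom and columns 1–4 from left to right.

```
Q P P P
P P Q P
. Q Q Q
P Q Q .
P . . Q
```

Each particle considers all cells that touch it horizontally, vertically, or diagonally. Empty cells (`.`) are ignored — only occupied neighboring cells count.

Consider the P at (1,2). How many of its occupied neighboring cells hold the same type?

3

Occupied neighbors of (1,2): (1,1)=Q, (1,3)=P, (2,1)=P, (2,2)=P, (2,3)=Q.
Same type (P): 3 of 5.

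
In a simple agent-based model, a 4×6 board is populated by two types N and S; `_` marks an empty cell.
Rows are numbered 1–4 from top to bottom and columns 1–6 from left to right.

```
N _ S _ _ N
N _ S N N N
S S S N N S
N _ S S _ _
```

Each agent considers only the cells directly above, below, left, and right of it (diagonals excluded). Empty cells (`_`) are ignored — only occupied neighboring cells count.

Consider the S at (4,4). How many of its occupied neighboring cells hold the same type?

Occupied neighbors of (4,4): (3,4)=N, (4,3)=S.
Same type (S): 1 of 2.

1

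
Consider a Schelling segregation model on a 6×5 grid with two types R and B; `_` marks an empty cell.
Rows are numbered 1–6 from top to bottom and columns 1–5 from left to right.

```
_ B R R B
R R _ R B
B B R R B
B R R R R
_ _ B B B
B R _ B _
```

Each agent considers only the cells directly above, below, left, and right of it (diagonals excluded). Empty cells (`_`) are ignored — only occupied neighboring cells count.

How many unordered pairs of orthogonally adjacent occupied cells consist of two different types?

Scan each occupied cell's neighbors to the right and below so each pair is counted once.
Row 1: B(1,2)–R(1,3)≠ B(1,2)–R(2,2)≠ R(1,3)–R(1,4)= R(1,4)–B(1,5)≠ R(1,4)–R(2,4)= B(1,5)–B(2,5)=  → 3/6 unlike.
Row 2: R(2,1)–R(2,2)= R(2,1)–B(3,1)≠ R(2,2)–B(3,2)≠ R(2,4)–B(2,5)≠ R(2,4)–R(3,4)= B(2,5)–B(3,5)=  → 3/6 unlike.
Row 3: B(3,1)–B(3,2)= B(3,1)–B(4,1)= B(3,2)–R(3,3)≠ B(3,2)–R(4,2)≠ R(3,3)–R(3,4)= R(3,3)–R(4,3)= R(3,4)–B(3,5)≠ R(3,4)–R(4,4)= B(3,5)–R(4,5)≠  → 4/9 unlike.
Row 4: B(4,1)–R(4,2)≠ R(4,2)–R(4,3)= R(4,3)–R(4,4)= R(4,3)–B(5,3)≠ R(4,4)–R(4,5)= R(4,4)–B(5,4)≠ R(4,5)–B(5,5)≠  → 4/7 unlike.
Row 5: B(5,3)–B(5,4)= B(5,4)–B(5,5)= B(5,4)–B(6,4)=  → 0/3 unlike.
Row 6: B(6,1)–R(6,2)≠  → 1/1 unlike.
Total adjacent occupied pairs: 32; unlike-type pairs: 15.

15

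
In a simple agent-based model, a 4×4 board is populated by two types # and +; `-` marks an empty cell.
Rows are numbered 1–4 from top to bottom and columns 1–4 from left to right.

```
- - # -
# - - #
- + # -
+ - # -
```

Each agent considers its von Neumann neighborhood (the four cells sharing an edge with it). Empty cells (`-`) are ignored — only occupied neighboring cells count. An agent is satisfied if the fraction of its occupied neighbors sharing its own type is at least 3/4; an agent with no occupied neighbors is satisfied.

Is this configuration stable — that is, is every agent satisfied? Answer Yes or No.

Row 1: (1,3)# 0/0 ✓
Row 2: (2,1)# 0/0 ✓ · (2,4)# 0/0 ✓
Row 3: (3,2)+ 0/1 ✗ · (3,3)# 1/2 ✗
Row 4: (4,1)+ 0/0 ✓ · (4,3)# 1/1 ✓
For instance (3,2) has only 0/1 same-type neighbors, below 3/4.

No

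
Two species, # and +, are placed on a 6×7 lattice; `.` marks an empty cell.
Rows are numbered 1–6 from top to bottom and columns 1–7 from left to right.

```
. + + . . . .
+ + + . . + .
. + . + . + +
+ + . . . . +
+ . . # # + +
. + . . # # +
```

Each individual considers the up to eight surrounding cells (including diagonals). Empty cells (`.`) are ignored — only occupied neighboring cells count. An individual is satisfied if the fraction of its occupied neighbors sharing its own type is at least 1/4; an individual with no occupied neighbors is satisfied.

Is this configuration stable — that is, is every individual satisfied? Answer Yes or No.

Row 1: (1,2)+ 4/4 ✓ · (1,3)+ 3/3 ✓
Row 2: (2,1)+ 3/3 ✓ · (2,2)+ 5/5 ✓ · (2,3)+ 5/5 ✓ · (2,6)+ 2/2 ✓
Row 3: (3,2)+ 5/5 ✓ · (3,4)+ 1/1 ✓ · (3,6)+ 3/3 ✓ · (3,7)+ 3/3 ✓
Row 4: (4,1)+ 3/3 ✓ · (4,2)+ 3/3 ✓ · (4,7)+ 4/4 ✓
Row 5: (5,1)+ 3/3 ✓ · (5,4)# 2/2 ✓ · (5,5)# 3/4 ✓ · (5,6)+ 3/6 ✓ · (5,7)+ 3/4 ✓
Row 6: (6,2)+ 1/1 ✓ · (6,5)# 3/4 ✓ · (6,6)# 2/5 ✓ · (6,7)+ 2/3 ✓
All meet the threshold, so the configuration is stable.

Yes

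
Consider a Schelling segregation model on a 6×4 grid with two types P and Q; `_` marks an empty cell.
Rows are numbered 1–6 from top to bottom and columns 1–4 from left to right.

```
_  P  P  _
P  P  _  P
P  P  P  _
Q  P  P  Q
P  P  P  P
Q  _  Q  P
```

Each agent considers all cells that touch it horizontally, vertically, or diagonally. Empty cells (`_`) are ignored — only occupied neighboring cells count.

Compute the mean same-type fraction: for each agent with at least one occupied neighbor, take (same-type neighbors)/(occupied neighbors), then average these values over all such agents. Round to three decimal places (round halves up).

0.646

Row 1: (1,2)P 3/3 · (1,3)P 3/3
Row 2: (2,1)P 4/4 · (2,2)P 6/6 · (2,4)P 2/2
Row 3: (3,1)P 4/5 · (3,2)P 6/7 · (3,3)P 5/6
Row 4: (4,1)Q 0/5 · (4,2)P 7/8 · (4,3)P 6/7 · (4,4)Q 0/4
Row 5: (5,1)P 2/4 · (5,2)P 4/7 · (5,3)P 5/7 · (5,4)P 3/5
Row 6: (6,1)Q 0/2 · (6,3)Q 0/4 · (6,4)P 2/3
Sum over 19 agents: 3/3 + 3/3 + 4/4 + 6/6 + 2/2 + 4/5 + 6/7 + 5/6 + 0/5 + 7/8 + 6/7 + 0/4 + 2/4 + 4/7 + 5/7 + 3/5 + 0/2 + 0/4 + 2/3 = 491/40; mean = 491/40 ÷ 19 = 491/760 = 0.646052… → 0.646.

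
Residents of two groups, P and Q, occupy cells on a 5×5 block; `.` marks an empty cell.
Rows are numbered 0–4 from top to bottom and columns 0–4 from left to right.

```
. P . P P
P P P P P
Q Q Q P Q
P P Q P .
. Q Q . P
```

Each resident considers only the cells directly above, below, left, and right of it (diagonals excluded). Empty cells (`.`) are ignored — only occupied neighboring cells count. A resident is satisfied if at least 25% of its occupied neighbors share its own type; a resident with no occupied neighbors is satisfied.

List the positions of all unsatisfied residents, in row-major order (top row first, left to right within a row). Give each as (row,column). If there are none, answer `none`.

Row 0: (0,1)P 1/1 ✓ · (0,3)P 2/2 ✓ · (0,4)P 2/2 ✓
Row 1: (1,0)P 1/2 ✓ · (1,1)P 3/4 ✓ · (1,2)P 2/3 ✓ · (1,3)P 4/4 ✓ · (1,4)P 2/3 ✓
Row 2: (2,0)Q 1/3 ✓ · (2,1)Q 2/4 ✓ · (2,2)Q 2/4 ✓ · (2,3)P 2/4 ✓ · (2,4)Q 0/2 ✗
Row 3: (3,0)P 1/2 ✓ · (3,1)P 1/4 ✓ · (3,2)Q 2/4 ✓ · (3,3)P 1/2 ✓
Row 4: (4,1)Q 1/2 ✓ · (4,2)Q 2/2 ✓ · (4,4)P 0/0 ✓

(2,4)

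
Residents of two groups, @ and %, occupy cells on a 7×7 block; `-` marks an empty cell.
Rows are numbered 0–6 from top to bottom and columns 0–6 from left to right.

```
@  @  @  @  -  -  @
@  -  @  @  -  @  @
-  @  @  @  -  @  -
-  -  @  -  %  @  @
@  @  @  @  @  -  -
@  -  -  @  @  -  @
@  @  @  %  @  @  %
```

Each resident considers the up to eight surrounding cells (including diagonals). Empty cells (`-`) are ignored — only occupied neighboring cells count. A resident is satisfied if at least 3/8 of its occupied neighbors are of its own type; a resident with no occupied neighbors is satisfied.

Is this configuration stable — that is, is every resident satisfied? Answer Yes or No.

No

Row 0: (0,0)@ 2/2 satisfied · (0,1)@ 4/4 satisfied · (0,2)@ 4/4 satisfied · (0,3)@ 3/3 satisfied · (0,6)@ 2/2 satisfied
Row 1: (1,0)@ 3/3 satisfied · (1,2)@ 7/7 satisfied · (1,3)@ 5/5 satisfied · (1,5)@ 3/3 satisfied · (1,6)@ 3/3 satisfied
Row 2: (2,1)@ 4/4 satisfied · (2,2)@ 5/5 satisfied · (2,3)@ 4/5 satisfied · (2,5)@ 4/5 satisfied
Row 3: (3,2)@ 6/6 satisfied · (3,4)% 0/5 not · (3,5)@ 3/4 satisfied · (3,6)@ 2/2 satisfied
Row 4: (4,0)@ 2/2 satisfied · (4,1)@ 4/4 satisfied · (4,2)@ 4/4 satisfied · (4,3)@ 5/6 satisfied · (4,4)@ 4/5 satisfied
Row 5: (5,0)@ 4/4 satisfied · (5,3)@ 6/7 satisfied · (5,4)@ 5/6 satisfied · (5,6)@ 1/2 satisfied
Row 6: (6,0)@ 2/2 satisfied · (6,1)@ 3/3 satisfied · (6,2)@ 2/3 satisfied · (6,3)% 0/4 not · (6,4)@ 3/4 satisfied · (6,5)@ 3/4 satisfied · (6,6)% 0/2 not
For instance (3,4) has only 0/5 same-type neighbors, below 3/8.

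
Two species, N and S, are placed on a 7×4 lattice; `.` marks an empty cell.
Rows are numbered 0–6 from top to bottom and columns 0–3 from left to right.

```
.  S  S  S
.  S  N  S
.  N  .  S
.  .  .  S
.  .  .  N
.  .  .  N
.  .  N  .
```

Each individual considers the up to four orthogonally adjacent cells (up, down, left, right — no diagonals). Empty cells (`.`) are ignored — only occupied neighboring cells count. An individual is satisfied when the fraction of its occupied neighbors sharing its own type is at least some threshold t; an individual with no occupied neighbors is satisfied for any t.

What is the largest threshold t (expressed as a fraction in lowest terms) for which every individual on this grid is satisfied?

0/1

(0,1)S 2/2
(0,2)S 2/3
(0,3)S 2/2
(1,1)S 1/3
(1,2)N 0/3
(1,3)S 2/3
(2,1)N 0/1
(2,3)S 2/2
(3,3)S 1/2
(4,3)N 1/2
(5,3)N 1/1
(6,2)N — no occupied neighbors
The smallest same-type fraction is 0/3 at (1,2), which reduces to 0/1. Any threshold above that leaves this individual unsatisfied.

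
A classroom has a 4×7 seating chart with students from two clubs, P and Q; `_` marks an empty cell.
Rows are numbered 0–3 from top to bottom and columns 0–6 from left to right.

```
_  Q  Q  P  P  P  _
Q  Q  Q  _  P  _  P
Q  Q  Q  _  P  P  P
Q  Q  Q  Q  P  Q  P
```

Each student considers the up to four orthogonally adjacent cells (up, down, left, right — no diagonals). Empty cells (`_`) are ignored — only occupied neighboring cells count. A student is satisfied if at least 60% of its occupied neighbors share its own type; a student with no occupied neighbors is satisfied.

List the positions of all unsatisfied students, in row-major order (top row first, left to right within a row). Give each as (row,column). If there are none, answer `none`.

Row 0: (0,1)Q 2/2 ✓ · (0,2)Q 2/3 ✓ · (0,3)P 1/2 ✗ · (0,4)P 3/3 ✓ · (0,5)P 1/1 ✓
Row 1: (1,0)Q 2/2 ✓ · (1,1)Q 4/4 ✓ · (1,2)Q 3/3 ✓ · (1,4)P 2/2 ✓ · (1,6)P 1/1 ✓
Row 2: (2,0)Q 3/3 ✓ · (2,1)Q 4/4 ✓ · (2,2)Q 3/3 ✓ · (2,4)P 3/3 ✓ · (2,5)P 2/3 ✓ · (2,6)P 3/3 ✓
Row 3: (3,0)Q 2/2 ✓ · (3,1)Q 3/3 ✓ · (3,2)Q 3/3 ✓ · (3,3)Q 1/2 ✗ · (3,4)P 1/3 ✗ · (3,5)Q 0/3 ✗ · (3,6)P 1/2 ✗

(0,3), (3,3), (3,4), (3,5), (3,6)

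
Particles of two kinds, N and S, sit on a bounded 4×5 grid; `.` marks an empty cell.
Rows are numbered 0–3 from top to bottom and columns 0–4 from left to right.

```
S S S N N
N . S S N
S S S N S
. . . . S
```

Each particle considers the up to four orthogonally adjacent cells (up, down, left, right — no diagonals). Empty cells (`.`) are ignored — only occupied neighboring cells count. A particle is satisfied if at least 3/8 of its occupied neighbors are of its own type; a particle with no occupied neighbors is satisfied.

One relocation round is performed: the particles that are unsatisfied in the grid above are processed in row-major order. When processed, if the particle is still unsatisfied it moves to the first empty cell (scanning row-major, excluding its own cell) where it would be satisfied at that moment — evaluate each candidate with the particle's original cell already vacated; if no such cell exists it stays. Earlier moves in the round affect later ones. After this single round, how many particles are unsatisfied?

0

Initially unsatisfied (in order): (0,3), (1,0), (1,3), (1,4), (2,3), (2,4).
  (0,3) → (3,3).
  (1,0) → (3,2).
  (1,3) → (0,3).
  (1,4): now satisfied by earlier moves; stays.
  (2,3) → (3,1).
  (2,4): now satisfied by earlier moves; stays.
Resulting grid:
S S S S N
. . S . N
S S S . S
. N N N S
All satisfied now.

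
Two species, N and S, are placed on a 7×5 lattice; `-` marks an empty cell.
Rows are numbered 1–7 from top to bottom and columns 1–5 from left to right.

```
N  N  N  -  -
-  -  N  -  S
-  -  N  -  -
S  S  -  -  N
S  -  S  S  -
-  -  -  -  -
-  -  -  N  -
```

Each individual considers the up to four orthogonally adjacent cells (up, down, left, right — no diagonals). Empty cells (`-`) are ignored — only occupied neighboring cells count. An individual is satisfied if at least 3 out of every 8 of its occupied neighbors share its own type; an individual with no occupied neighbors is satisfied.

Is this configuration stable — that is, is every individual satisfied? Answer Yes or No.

(1,1)N 1/1 satisfied
(1,2)N 2/2 satisfied
(1,3)N 2/2 satisfied
(2,3)N 2/2 satisfied
(2,5)S 0/0 satisfied
(3,3)N 1/1 satisfied
(4,1)S 2/2 satisfied
(4,2)S 1/1 satisfied
(4,5)N 0/0 satisfied
(5,1)S 1/1 satisfied
(5,3)S 1/1 satisfied
(5,4)S 1/1 satisfied
(7,4)N 0/0 satisfied
All meet the threshold, so the configuration is stable.

Yes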